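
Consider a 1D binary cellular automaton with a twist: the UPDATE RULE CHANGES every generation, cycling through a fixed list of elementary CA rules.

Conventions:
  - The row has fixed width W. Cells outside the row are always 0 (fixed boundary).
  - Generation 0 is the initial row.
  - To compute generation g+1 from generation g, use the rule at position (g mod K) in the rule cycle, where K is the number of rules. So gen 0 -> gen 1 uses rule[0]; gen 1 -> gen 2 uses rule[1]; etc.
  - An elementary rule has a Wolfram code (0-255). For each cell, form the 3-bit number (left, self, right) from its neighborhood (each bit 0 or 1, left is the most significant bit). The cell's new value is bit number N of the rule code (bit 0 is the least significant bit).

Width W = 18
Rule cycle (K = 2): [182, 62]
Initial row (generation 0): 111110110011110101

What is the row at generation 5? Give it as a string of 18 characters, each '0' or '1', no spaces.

Gen 0: 111110110011110101
Gen 1 (rule 182): 011101001101101111
Gen 2 (rule 62): 110011111011011000
Gen 3 (rule 182): 001101110100100100
Gen 4 (rule 62): 011011001111111110
Gen 5 (rule 182): 100100110111111101

Answer: 100100110111111101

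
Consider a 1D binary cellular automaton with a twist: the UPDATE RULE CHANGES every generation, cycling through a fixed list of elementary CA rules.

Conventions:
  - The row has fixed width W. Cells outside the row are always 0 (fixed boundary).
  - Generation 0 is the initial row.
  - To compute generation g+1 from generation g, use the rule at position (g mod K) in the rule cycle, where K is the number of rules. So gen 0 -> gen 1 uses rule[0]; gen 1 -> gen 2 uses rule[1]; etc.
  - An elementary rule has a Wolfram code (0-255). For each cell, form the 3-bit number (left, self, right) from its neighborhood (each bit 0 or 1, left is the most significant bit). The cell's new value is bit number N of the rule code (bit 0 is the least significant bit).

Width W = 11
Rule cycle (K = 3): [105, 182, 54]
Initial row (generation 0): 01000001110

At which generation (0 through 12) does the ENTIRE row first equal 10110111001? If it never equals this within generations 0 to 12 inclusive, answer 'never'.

Gen 0: 01000001110
Gen 1 (rule 105): 00011101010
Gen 2 (rule 182): 00101011111
Gen 3 (rule 54): 01111100000
Gen 4 (rule 105): 01000101111
Gen 5 (rule 182): 11101110110
Gen 6 (rule 54): 00010001001
Gen 7 (rule 105): 11000100000
Gen 8 (rule 182): 00101110000
Gen 9 (rule 54): 01110001000
Gen 10 (rule 105): 01010100011
Gen 11 (rule 182): 11111110100
Gen 12 (rule 54): 00000001110

Answer: never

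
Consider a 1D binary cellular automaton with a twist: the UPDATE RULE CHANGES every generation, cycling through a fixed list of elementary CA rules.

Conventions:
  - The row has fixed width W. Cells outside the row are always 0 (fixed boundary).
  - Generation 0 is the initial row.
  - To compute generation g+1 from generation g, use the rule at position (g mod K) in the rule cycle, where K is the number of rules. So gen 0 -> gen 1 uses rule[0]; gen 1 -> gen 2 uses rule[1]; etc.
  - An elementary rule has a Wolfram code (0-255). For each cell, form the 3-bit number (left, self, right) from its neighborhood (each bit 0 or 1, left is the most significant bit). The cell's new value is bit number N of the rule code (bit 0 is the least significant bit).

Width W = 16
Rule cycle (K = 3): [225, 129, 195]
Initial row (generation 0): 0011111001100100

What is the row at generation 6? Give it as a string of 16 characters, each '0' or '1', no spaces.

Gen 0: 0011111001100100
Gen 1 (rule 225): 1001111000100001
Gen 2 (rule 129): 0000110010001100
Gen 3 (rule 195): 1111010100110101
Gen 4 (rule 225): 0111101000011010
Gen 5 (rule 129): 0011000011000000
Gen 6 (rule 195): 1101011101011111

Answer: 1101011101011111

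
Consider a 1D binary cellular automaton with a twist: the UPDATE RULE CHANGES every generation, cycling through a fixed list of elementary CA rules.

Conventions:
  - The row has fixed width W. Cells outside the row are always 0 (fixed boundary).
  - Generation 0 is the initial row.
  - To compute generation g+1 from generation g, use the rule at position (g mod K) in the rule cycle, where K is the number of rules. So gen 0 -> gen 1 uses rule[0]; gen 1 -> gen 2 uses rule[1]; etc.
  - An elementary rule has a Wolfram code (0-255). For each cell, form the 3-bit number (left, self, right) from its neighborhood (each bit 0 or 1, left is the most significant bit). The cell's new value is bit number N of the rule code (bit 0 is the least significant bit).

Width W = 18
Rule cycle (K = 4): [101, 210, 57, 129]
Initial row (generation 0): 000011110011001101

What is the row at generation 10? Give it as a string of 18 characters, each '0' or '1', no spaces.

Answer: 011000000000000010

Derivation:
Gen 0: 000011110011001101
Gen 1 (rule 101): 111000010001000111
Gen 2 (rule 210): 011100101010101011
Gen 3 (rule 57): 010010010101010110
Gen 4 (rule 129): 000000000000000000
Gen 5 (rule 101): 111111111111111111
Gen 6 (rule 210): 011111111111111111
Gen 7 (rule 57): 010000000000000000
Gen 8 (rule 129): 000111111111111111
Gen 9 (rule 101): 110000000000000001
Gen 10 (rule 210): 011000000000000010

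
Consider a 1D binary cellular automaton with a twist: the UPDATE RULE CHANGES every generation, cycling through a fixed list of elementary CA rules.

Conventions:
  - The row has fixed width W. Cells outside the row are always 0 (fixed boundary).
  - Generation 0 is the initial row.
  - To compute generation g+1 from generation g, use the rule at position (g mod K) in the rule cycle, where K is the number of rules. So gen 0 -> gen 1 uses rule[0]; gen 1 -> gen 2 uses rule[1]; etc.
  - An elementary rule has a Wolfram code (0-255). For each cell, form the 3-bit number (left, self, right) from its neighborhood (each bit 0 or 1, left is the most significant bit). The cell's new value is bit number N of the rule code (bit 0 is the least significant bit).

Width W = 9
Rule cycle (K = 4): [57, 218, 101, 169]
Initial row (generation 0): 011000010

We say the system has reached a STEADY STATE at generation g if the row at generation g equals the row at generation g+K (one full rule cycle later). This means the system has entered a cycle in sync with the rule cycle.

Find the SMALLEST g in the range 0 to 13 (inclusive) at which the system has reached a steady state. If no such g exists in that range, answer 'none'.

Answer: 9

Derivation:
Gen 0: 011000010
Gen 1 (rule 57): 010111001
Gen 2 (rule 218): 100111110
Gen 3 (rule 101): 100000010
Gen 4 (rule 169): 001111000
Gen 5 (rule 57): 101000111
Gen 6 (rule 218): 000101111
Gen 7 (rule 101): 110110001
Gen 8 (rule 169): 101100100
Gen 9 (rule 57): 011010011
Gen 10 (rule 218): 111001111
Gen 11 (rule 101): 001000001
Gen 12 (rule 169): 100011100
Gen 13 (rule 57): 011010011
Gen 14 (rule 218): 111001111
Gen 15 (rule 101): 001000001
Gen 16 (rule 169): 100011100
Gen 17 (rule 57): 011010011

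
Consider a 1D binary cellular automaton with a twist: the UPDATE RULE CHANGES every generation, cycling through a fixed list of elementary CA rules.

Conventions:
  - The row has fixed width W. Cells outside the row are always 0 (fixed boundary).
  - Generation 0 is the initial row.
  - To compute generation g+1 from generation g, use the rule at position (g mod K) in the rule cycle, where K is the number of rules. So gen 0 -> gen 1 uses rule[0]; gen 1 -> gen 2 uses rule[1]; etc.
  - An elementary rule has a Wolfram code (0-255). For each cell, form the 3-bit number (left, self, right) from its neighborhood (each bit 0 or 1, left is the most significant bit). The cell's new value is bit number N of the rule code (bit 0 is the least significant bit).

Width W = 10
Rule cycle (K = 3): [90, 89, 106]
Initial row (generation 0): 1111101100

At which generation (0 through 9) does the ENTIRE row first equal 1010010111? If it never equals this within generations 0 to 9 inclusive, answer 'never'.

Gen 0: 1111101100
Gen 1 (rule 90): 1000101110
Gen 2 (rule 89): 0110001011
Gen 3 (rule 106): 1110010111
Gen 4 (rule 90): 1011100101
Gen 5 (rule 89): 0010110000
Gen 6 (rule 106): 0101110000
Gen 7 (rule 90): 1001011000
Gen 8 (rule 89): 0100011111
Gen 9 (rule 106): 1000110001

Answer: never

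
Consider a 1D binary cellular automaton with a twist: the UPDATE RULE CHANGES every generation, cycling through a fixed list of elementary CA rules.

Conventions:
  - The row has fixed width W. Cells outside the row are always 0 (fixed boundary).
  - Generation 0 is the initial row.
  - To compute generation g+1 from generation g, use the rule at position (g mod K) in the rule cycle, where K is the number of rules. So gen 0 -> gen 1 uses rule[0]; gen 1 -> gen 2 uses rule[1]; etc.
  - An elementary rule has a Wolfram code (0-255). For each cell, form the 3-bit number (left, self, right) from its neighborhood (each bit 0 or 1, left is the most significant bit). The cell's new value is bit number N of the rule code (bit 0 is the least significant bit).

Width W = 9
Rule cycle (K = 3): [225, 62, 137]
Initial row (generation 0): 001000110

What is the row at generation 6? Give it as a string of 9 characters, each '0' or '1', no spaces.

Answer: 110100100

Derivation:
Gen 0: 001000110
Gen 1 (rule 225): 100010010
Gen 2 (rule 62): 110111111
Gen 3 (rule 137): 100111110
Gen 4 (rule 225): 000011110
Gen 5 (rule 62): 000110001
Gen 6 (rule 137): 110100100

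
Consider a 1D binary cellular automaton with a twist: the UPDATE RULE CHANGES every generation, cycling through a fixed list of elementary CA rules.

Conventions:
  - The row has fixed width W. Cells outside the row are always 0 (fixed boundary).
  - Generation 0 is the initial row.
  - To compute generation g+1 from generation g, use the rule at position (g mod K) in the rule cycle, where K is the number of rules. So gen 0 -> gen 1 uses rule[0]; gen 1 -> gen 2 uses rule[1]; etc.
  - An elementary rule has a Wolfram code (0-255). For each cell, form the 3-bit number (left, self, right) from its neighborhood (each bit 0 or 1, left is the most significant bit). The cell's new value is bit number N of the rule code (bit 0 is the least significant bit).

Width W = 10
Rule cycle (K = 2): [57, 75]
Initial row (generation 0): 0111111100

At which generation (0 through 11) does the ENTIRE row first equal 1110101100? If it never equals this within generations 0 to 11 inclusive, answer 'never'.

Gen 0: 0111111100
Gen 1 (rule 57): 0100000011
Gen 2 (rule 75): 1001111111
Gen 3 (rule 57): 0101000000
Gen 4 (rule 75): 1000011111
Gen 5 (rule 57): 0111010000
Gen 6 (rule 75): 1101000111
Gen 7 (rule 57): 1010110100
Gen 8 (rule 75): 0000110001
Gen 9 (rule 57): 1110101100
Gen 10 (rule 75): 1010001101
Gen 11 (rule 57): 0101101010

Answer: 9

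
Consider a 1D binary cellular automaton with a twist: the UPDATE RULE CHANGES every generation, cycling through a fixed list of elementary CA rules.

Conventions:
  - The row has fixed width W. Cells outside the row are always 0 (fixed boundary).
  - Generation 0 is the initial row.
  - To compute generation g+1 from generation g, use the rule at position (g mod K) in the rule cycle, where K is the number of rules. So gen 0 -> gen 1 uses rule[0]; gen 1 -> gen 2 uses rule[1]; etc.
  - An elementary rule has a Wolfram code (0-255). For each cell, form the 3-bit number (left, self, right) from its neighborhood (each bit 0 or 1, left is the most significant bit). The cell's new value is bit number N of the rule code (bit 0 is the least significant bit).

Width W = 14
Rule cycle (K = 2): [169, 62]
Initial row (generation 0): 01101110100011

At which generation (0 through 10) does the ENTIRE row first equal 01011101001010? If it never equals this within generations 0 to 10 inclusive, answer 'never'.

Gen 0: 01101110100011
Gen 1 (rule 169): 01011101001010
Gen 2 (rule 62): 11110011111111
Gen 3 (rule 169): 11100011111110
Gen 4 (rule 62): 10010110000001
Gen 5 (rule 169): 00001100111100
Gen 6 (rule 62): 00011011100010
Gen 7 (rule 169): 11010111001000
Gen 8 (rule 62): 10111100111100
Gen 9 (rule 169): 01111000111001
Gen 10 (rule 62): 11000101100111

Answer: 1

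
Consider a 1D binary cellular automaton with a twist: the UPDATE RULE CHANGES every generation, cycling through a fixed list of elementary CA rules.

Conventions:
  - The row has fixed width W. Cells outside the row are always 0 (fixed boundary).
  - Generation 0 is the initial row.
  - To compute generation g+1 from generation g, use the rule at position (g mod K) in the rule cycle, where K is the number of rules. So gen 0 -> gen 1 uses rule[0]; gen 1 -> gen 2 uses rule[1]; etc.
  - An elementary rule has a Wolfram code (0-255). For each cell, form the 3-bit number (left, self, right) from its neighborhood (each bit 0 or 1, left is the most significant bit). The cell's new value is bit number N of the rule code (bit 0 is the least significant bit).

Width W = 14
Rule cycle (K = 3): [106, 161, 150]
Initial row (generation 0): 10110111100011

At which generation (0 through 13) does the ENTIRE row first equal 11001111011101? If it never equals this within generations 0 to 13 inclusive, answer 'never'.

Gen 0: 10110111100011
Gen 1 (rule 106): 01111100100111
Gen 2 (rule 161): 00111000000010
Gen 3 (rule 150): 01010100000111
Gen 4 (rule 106): 10101000001101
Gen 5 (rule 161): 01010011100010
Gen 6 (rule 150): 11011101010111
Gen 7 (rule 106): 11110110101101
Gen 8 (rule 161): 01101001010010
Gen 9 (rule 150): 10001111011111
Gen 10 (rule 106): 00011001110001
Gen 11 (rule 161): 11000000100100
Gen 12 (rule 150): 00100001111110
Gen 13 (rule 106): 01000011000010

Answer: never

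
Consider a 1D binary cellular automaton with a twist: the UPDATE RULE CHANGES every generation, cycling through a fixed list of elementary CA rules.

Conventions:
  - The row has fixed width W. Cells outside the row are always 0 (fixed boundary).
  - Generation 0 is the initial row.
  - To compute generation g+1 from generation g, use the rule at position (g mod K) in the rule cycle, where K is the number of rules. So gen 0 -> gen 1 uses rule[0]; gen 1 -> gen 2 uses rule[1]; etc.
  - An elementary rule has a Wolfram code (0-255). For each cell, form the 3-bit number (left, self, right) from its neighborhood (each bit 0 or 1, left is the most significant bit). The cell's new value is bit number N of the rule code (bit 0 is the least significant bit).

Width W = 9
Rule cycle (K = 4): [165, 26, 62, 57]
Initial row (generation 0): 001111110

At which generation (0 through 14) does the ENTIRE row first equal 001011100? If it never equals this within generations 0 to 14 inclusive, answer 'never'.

Answer: never

Derivation:
Gen 0: 001111110
Gen 1 (rule 165): 100111100
Gen 2 (rule 26): 011100010
Gen 3 (rule 62): 110010111
Gen 4 (rule 57): 101001100
Gen 5 (rule 165): 111000001
Gen 6 (rule 26): 100100010
Gen 7 (rule 62): 111110111
Gen 8 (rule 57): 100001100
Gen 9 (rule 165): 101100001
Gen 10 (rule 26): 001010010
Gen 11 (rule 62): 011111111
Gen 12 (rule 57): 010000000
Gen 13 (rule 165): 010111111
Gen 14 (rule 26): 100100000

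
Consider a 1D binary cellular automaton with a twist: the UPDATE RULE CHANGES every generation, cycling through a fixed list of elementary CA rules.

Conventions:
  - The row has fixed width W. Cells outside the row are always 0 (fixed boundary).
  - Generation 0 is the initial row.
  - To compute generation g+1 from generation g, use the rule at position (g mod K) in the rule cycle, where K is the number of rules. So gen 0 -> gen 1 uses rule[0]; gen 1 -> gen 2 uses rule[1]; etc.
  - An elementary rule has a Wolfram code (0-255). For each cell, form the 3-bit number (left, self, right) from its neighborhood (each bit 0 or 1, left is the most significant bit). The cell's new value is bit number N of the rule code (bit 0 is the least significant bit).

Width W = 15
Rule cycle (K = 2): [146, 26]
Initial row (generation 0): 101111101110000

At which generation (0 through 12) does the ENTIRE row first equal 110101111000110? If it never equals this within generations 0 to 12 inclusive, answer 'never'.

Gen 0: 101111101110000
Gen 1 (rule 146): 000111000101000
Gen 2 (rule 26): 001100101000100
Gen 3 (rule 146): 010011000101010
Gen 4 (rule 26): 101110101000001
Gen 5 (rule 146): 000100000100010
Gen 6 (rule 26): 001010001010101
Gen 7 (rule 146): 010001010000000
Gen 8 (rule 26): 101010001000000
Gen 9 (rule 146): 000001010100000
Gen 10 (rule 26): 000010000010000
Gen 11 (rule 146): 000101000101000
Gen 12 (rule 26): 001000101000100

Answer: never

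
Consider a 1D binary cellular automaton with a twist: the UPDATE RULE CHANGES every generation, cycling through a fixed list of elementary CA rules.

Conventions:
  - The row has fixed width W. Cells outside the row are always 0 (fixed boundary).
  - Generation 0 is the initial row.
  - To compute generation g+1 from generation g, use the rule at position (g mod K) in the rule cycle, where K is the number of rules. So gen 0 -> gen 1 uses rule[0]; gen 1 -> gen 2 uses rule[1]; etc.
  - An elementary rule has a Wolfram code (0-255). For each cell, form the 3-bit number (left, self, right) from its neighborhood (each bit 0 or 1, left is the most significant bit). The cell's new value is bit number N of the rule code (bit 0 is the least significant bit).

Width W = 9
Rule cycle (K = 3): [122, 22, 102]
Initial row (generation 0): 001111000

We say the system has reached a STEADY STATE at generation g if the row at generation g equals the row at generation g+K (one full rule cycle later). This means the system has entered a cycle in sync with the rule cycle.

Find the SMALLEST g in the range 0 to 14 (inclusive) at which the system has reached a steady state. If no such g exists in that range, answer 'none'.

Answer: 14

Derivation:
Gen 0: 001111000
Gen 1 (rule 122): 011001100
Gen 2 (rule 22): 100110010
Gen 3 (rule 102): 101010110
Gen 4 (rule 122): 010101111
Gen 5 (rule 22): 110100000
Gen 6 (rule 102): 011100000
Gen 7 (rule 122): 110110000
Gen 8 (rule 22): 000001000
Gen 9 (rule 102): 000011000
Gen 10 (rule 122): 000111100
Gen 11 (rule 22): 001000010
Gen 12 (rule 102): 011000110
Gen 13 (rule 122): 111101111
Gen 14 (rule 22): 000000000
Gen 15 (rule 102): 000000000
Gen 16 (rule 122): 000000000
Gen 17 (rule 22): 000000000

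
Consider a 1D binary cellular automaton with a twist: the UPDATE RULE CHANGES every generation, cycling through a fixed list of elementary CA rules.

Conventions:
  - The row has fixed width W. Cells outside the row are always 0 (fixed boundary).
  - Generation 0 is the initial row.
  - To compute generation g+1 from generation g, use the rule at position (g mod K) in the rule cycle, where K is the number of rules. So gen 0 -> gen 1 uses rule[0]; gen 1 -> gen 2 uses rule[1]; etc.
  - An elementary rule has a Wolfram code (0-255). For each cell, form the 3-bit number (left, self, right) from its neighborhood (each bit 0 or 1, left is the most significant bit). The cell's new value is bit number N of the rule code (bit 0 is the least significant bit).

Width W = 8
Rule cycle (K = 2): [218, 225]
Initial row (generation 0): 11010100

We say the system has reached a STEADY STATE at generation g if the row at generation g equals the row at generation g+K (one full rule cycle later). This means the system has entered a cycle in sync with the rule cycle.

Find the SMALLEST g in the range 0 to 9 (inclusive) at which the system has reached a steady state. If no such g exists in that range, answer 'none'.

Answer: 7

Derivation:
Gen 0: 11010100
Gen 1 (rule 218): 11000010
Gen 2 (rule 225): 01011000
Gen 3 (rule 218): 10011100
Gen 4 (rule 225): 00001101
Gen 5 (rule 218): 00011100
Gen 6 (rule 225): 11001101
Gen 7 (rule 218): 11111100
Gen 8 (rule 225): 01111101
Gen 9 (rule 218): 11111100
Gen 10 (rule 225): 01111101
Gen 11 (rule 218): 11111100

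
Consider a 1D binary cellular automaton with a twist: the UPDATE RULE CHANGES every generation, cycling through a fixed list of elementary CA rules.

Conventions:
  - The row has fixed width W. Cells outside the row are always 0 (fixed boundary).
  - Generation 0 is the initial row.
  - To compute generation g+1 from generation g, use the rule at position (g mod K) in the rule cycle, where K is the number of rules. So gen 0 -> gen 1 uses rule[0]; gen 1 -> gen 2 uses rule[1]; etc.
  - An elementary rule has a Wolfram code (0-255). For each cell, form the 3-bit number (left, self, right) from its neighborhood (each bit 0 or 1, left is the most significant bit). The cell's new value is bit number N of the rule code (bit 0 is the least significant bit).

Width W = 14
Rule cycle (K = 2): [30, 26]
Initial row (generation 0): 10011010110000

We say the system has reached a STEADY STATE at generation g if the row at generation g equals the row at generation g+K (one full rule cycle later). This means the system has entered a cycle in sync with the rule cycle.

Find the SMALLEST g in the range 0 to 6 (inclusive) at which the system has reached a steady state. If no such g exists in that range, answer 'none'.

Gen 0: 10011010110000
Gen 1 (rule 30): 11110010101000
Gen 2 (rule 26): 10001100000100
Gen 3 (rule 30): 11011010001110
Gen 4 (rule 26): 10010001011001
Gen 5 (rule 30): 11111011010111
Gen 6 (rule 26): 10000010000100
Gen 7 (rule 30): 11000111001110
Gen 8 (rule 26): 10101100111001

Answer: none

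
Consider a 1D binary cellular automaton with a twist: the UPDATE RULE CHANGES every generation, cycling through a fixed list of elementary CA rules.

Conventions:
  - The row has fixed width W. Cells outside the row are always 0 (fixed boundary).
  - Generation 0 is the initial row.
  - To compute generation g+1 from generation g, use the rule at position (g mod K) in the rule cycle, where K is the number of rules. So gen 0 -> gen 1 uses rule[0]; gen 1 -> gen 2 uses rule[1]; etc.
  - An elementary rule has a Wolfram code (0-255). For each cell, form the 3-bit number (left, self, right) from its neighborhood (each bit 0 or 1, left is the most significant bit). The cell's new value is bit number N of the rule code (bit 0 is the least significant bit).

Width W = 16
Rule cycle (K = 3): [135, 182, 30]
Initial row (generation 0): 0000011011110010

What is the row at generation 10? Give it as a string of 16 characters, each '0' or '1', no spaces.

Gen 0: 0000011011110010
Gen 1 (rule 135): 1111100001100110
Gen 2 (rule 182): 0111010010011001
Gen 3 (rule 30): 1100011111110111
Gen 4 (rule 135): 0001101111100010
Gen 5 (rule 182): 0010010111010111
Gen 6 (rule 30): 0111110100010100
Gen 7 (rule 135): 1011100101110101
Gen 8 (rule 182): 1101011110101111
Gen 9 (rule 30): 1001010000101000
Gen 10 (rule 135): 1011010111101011

Answer: 1011010111101011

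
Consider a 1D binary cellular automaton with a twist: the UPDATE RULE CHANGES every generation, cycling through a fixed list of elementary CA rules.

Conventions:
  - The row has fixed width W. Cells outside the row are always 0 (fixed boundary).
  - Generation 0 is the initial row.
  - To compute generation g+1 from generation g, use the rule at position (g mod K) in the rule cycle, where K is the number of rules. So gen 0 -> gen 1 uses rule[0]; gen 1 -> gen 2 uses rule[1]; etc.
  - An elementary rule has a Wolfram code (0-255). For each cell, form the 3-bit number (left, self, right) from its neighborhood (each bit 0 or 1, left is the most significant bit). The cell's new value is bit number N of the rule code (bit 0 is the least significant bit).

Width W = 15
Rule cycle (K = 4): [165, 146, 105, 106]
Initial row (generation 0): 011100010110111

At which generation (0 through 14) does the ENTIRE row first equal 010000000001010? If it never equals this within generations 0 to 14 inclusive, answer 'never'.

Answer: never

Derivation:
Gen 0: 011100010110111
Gen 1 (rule 165): 001001011001010
Gen 2 (rule 146): 010110000110001
Gen 3 (rule 105): 001110110110100
Gen 4 (rule 106): 011011111111000
Gen 5 (rule 165): 000101111110011
Gen 6 (rule 146): 001000111101100
Gen 7 (rule 105): 100010100111101
Gen 8 (rule 106): 000101001100110
Gen 9 (rule 165): 110111000000000
Gen 10 (rule 146): 000010100000000
Gen 11 (rule 105): 111001001111111
Gen 12 (rule 106): 101010011000001
Gen 13 (rule 165): 111110000011101
Gen 14 (rule 146): 011101000101000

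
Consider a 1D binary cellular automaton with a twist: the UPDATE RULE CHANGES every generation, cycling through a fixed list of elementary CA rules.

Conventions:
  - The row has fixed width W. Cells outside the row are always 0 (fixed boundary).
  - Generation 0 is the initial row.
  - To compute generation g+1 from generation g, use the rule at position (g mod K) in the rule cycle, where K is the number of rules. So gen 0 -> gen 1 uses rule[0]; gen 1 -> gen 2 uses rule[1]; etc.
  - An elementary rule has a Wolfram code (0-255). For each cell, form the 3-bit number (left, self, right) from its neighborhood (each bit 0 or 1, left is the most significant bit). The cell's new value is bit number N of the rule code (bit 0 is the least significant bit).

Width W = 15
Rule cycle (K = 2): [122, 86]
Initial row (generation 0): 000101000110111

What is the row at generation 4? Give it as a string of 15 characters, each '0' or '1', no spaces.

Answer: 000101011011011

Derivation:
Gen 0: 000101000110111
Gen 1 (rule 122): 001010101111101
Gen 2 (rule 86): 011010100000101
Gen 3 (rule 122): 111101010001010
Gen 4 (rule 86): 000101011011011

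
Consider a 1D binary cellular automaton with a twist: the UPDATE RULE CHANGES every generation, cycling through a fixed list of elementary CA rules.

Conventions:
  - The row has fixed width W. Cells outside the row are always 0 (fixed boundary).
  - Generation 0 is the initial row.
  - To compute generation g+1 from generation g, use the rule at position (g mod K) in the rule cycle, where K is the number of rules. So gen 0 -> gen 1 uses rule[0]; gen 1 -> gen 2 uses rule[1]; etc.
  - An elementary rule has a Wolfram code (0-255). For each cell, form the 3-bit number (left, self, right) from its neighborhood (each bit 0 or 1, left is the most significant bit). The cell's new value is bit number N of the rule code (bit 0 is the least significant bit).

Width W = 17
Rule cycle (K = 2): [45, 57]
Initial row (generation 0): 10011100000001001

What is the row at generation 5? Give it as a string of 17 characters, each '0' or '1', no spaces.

Gen 0: 10011100000001001
Gen 1 (rule 45): 10010001111101001
Gen 2 (rule 57): 01001101000010100
Gen 3 (rule 45): 01001011011011101
Gen 4 (rule 57): 00100110110110010
Gen 5 (rule 45): 10100101101100010

Answer: 10100101101100010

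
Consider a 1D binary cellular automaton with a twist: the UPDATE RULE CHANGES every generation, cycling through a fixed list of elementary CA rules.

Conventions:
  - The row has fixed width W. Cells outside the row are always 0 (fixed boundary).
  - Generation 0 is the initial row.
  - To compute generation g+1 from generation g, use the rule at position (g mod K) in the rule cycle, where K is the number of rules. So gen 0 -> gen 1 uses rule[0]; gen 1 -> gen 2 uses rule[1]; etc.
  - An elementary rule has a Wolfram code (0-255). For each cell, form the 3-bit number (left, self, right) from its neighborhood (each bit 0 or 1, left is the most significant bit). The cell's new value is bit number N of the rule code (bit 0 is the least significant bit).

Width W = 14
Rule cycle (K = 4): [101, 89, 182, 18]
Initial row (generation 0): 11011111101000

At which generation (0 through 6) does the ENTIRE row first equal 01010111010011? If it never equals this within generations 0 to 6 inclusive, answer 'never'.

Answer: never

Derivation:
Gen 0: 11011111101000
Gen 1 (rule 101): 01100000111011
Gen 2 (rule 89): 01111110101011
Gen 3 (rule 182): 10111101111100
Gen 4 (rule 18): 00000000000010
Gen 5 (rule 101): 11111111111010
Gen 6 (rule 89): 10000000001001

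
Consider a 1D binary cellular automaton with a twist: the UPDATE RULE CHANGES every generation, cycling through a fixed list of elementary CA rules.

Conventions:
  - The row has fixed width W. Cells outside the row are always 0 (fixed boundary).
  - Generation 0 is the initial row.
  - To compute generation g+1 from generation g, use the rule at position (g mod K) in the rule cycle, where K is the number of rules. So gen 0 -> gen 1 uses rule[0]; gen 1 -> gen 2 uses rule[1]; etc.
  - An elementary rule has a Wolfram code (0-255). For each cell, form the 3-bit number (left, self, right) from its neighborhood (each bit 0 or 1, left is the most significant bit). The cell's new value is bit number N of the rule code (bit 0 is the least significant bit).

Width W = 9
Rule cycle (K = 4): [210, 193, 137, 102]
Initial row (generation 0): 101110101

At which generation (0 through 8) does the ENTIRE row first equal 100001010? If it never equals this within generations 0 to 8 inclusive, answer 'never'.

Gen 0: 101110101
Gen 1 (rule 210): 000110000
Gen 2 (rule 193): 110010111
Gen 3 (rule 137): 100000110
Gen 4 (rule 102): 100001010
Gen 5 (rule 210): 010010001
Gen 6 (rule 193): 000000100
Gen 7 (rule 137): 111110001
Gen 8 (rule 102): 000010011

Answer: 4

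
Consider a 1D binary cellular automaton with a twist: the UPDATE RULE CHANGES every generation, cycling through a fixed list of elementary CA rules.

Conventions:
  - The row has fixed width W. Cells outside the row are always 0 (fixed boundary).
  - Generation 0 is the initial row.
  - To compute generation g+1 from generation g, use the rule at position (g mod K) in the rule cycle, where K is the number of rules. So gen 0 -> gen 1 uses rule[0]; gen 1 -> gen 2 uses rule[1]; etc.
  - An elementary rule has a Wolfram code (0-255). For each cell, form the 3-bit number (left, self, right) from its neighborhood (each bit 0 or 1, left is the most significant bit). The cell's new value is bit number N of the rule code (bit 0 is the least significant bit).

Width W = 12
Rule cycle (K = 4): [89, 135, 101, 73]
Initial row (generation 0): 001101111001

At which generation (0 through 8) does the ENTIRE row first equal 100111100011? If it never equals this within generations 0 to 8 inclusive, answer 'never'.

Gen 0: 001101111001
Gen 1 (rule 89): 101101001100
Gen 2 (rule 135): 100001010001
Gen 3 (rule 101): 101101110101
Gen 4 (rule 73): 001101010000
Gen 5 (rule 89): 101100001111
Gen 6 (rule 135): 100001110110
Gen 7 (rule 101): 101100011010
Gen 8 (rule 73): 001101011000

Answer: never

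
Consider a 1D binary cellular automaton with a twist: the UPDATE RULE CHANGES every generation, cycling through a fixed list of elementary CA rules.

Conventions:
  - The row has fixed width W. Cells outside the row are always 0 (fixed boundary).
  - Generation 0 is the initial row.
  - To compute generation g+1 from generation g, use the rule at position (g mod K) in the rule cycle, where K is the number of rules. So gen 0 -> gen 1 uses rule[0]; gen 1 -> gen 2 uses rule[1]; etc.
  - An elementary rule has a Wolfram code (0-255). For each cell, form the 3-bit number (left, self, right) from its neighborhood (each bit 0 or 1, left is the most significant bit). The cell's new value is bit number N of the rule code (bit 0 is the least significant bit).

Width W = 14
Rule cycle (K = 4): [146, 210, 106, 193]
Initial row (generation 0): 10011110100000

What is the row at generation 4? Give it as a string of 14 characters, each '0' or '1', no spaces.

Answer: 00000111000111

Derivation:
Gen 0: 10011110100000
Gen 1 (rule 146): 01101100010000
Gen 2 (rule 210): 10100110101000
Gen 3 (rule 106): 01001111010000
Gen 4 (rule 193): 00000111000111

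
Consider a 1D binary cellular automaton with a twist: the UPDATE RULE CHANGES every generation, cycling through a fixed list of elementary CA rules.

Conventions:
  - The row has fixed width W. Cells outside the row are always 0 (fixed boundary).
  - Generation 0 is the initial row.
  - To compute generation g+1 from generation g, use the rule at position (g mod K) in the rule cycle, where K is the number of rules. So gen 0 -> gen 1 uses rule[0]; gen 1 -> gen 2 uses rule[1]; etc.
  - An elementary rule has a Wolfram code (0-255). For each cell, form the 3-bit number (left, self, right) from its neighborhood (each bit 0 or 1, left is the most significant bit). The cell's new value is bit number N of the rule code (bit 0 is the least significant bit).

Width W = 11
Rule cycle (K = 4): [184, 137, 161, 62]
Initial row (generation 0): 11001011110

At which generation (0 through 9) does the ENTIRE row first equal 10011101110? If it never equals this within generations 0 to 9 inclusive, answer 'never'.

Answer: 8

Derivation:
Gen 0: 11001011110
Gen 1 (rule 184): 10100111101
Gen 2 (rule 137): 00000111000
Gen 3 (rule 161): 11110010011
Gen 4 (rule 62): 10001111110
Gen 5 (rule 184): 01001111101
Gen 6 (rule 137): 00001111000
Gen 7 (rule 161): 11100110011
Gen 8 (rule 62): 10011101110
Gen 9 (rule 184): 01011011101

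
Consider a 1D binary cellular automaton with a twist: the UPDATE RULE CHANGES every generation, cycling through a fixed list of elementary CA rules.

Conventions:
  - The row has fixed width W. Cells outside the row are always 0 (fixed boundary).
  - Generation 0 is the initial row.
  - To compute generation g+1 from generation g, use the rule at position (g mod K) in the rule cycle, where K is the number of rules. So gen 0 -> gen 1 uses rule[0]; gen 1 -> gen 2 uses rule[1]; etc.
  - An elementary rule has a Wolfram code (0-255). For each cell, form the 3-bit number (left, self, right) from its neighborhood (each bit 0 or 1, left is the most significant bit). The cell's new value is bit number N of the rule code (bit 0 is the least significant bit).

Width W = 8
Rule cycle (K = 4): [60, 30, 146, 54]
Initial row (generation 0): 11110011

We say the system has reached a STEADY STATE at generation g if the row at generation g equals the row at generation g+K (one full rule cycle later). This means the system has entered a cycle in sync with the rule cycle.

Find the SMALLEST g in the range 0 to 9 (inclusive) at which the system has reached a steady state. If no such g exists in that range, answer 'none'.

Answer: 3

Derivation:
Gen 0: 11110011
Gen 1 (rule 60): 10001010
Gen 2 (rule 30): 11011011
Gen 3 (rule 146): 00000000
Gen 4 (rule 54): 00000000
Gen 5 (rule 60): 00000000
Gen 6 (rule 30): 00000000
Gen 7 (rule 146): 00000000
Gen 8 (rule 54): 00000000
Gen 9 (rule 60): 00000000
Gen 10 (rule 30): 00000000
Gen 11 (rule 146): 00000000
Gen 12 (rule 54): 00000000
Gen 13 (rule 60): 00000000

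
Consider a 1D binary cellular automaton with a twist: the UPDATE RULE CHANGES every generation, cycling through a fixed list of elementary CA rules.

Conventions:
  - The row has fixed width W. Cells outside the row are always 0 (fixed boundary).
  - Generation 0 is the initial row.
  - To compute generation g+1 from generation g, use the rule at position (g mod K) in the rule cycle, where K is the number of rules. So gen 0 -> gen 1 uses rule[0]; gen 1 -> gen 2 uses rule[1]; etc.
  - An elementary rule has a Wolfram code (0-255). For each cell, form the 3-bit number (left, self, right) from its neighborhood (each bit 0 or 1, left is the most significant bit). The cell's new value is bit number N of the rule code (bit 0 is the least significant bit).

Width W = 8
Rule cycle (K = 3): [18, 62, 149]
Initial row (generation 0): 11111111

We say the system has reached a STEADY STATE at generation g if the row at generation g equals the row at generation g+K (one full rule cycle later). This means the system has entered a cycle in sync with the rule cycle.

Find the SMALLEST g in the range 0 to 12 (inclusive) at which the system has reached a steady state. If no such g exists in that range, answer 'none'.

Gen 0: 11111111
Gen 1 (rule 18): 00000000
Gen 2 (rule 62): 00000000
Gen 3 (rule 149): 11111111
Gen 4 (rule 18): 00000000
Gen 5 (rule 62): 00000000
Gen 6 (rule 149): 11111111
Gen 7 (rule 18): 00000000
Gen 8 (rule 62): 00000000
Gen 9 (rule 149): 11111111
Gen 10 (rule 18): 00000000
Gen 11 (rule 62): 00000000
Gen 12 (rule 149): 11111111
Gen 13 (rule 18): 00000000
Gen 14 (rule 62): 00000000
Gen 15 (rule 149): 11111111

Answer: 0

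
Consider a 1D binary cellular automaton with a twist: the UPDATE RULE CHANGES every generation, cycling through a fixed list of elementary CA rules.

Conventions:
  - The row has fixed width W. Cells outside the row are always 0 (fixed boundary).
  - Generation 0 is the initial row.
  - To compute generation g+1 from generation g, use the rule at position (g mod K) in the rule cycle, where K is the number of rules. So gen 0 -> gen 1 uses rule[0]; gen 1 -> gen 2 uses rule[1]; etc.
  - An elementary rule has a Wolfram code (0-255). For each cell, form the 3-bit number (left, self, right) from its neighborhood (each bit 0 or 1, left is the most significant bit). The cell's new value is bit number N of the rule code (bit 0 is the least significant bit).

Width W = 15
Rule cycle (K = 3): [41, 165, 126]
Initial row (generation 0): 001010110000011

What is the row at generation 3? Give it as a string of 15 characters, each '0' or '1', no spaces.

Answer: 111111000111111

Derivation:
Gen 0: 001010110000011
Gen 1 (rule 41): 100101100111010
Gen 2 (rule 165): 100110000010110
Gen 3 (rule 126): 111111000111111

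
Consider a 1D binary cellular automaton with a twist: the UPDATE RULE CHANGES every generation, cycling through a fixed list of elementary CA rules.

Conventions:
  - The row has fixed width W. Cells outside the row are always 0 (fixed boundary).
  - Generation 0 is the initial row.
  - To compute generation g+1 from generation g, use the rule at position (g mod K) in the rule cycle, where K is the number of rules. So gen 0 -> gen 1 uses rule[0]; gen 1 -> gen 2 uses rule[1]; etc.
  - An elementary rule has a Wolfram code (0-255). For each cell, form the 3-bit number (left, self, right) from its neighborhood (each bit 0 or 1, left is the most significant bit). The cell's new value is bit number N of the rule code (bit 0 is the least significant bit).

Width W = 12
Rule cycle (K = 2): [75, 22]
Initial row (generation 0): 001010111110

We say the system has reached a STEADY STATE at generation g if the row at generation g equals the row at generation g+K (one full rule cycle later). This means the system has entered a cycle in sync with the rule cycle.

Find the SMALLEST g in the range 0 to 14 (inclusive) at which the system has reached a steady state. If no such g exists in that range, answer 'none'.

Answer: 10

Derivation:
Gen 0: 001010111110
Gen 1 (rule 75): 110000100010
Gen 2 (rule 22): 001001110111
Gen 3 (rule 75): 110011010101
Gen 4 (rule 22): 001100010101
Gen 5 (rule 75): 111101100000
Gen 6 (rule 22): 000000010000
Gen 7 (rule 75): 111111100111
Gen 8 (rule 22): 000000011000
Gen 9 (rule 75): 111111111011
Gen 10 (rule 22): 000000000000
Gen 11 (rule 75): 111111111111
Gen 12 (rule 22): 000000000000
Gen 13 (rule 75): 111111111111
Gen 14 (rule 22): 000000000000
Gen 15 (rule 75): 111111111111
Gen 16 (rule 22): 000000000000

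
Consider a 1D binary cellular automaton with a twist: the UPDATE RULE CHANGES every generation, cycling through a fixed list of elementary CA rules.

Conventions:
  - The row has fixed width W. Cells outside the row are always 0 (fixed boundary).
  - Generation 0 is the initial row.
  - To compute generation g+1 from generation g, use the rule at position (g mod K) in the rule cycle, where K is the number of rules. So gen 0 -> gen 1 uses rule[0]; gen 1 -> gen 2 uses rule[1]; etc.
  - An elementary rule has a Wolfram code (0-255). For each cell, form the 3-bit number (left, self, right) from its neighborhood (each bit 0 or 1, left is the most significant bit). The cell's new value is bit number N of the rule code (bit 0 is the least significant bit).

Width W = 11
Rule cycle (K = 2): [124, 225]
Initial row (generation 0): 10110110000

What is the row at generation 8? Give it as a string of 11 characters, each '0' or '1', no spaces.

Answer: 01110111111

Derivation:
Gen 0: 10110110000
Gen 1 (rule 124): 11111111000
Gen 2 (rule 225): 01111111011
Gen 3 (rule 124): 01000001111
Gen 4 (rule 225): 00011100111
Gen 5 (rule 124): 00010110101
Gen 6 (rule 225): 11001011010
Gen 7 (rule 124): 11101111111
Gen 8 (rule 225): 01110111111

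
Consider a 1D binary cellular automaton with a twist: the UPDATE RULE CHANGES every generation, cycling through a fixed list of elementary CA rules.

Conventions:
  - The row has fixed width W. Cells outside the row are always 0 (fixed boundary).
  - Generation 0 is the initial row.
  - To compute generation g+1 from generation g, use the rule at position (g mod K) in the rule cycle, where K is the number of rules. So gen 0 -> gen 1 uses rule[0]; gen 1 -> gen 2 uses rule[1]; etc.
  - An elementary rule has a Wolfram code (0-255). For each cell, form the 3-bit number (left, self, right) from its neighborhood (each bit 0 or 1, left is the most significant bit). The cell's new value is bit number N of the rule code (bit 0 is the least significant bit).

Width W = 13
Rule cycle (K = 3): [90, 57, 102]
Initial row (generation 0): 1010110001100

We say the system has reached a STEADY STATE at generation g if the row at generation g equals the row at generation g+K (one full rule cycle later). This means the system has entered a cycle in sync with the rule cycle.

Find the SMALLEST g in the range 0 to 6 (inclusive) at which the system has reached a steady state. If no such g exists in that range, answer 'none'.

Answer: none

Derivation:
Gen 0: 1010110001100
Gen 1 (rule 90): 0000111011110
Gen 2 (rule 57): 1110100110001
Gen 3 (rule 102): 0011101010011
Gen 4 (rule 90): 0110100001111
Gen 5 (rule 57): 0101011101000
Gen 6 (rule 102): 1111100111000
Gen 7 (rule 90): 1000111101100
Gen 8 (rule 57): 0110100011011
Gen 9 (rule 102): 1011100101101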